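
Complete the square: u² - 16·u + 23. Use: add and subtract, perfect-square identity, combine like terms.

u² - 16·u + 23
= u² - 16·u + 64 - 64 + 23    [add and subtract 64]
= (u - 8)² - 64 + 23    [perfect-square identity]
= (u - 8)² - 41    [combine constants]

(u - 8)² - 41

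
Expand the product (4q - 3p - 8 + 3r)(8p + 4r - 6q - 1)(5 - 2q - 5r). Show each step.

372pq - 100pq^2 - 274pqr - 160qr + 124q^2r - 14qr^2 - 208q^2 + 48q^3 + 204q - 120p^2 + 48p^2q + 120p^2r + 365pr - 60pr^2 - 305p - 215r + 235r^2 + 40 - 60r^3

(4q - 3p - 8 + 3r)(8p + 4r - 6q - 1)(5 - 2q - 5r)
= (32pq + 16qr - 24q^2 - 4q - 24p^2 - 12pr + 18pq + 3p - 64p - 32r + 48q + 8 + 24pr + 12r^2 - 18qr - 3r)(5 - 2q - 5r)    [distributive law]
= (50pq - 2qr - 24q^2 + 44q - 24p^2 + 12pr - 61p - 35r + 8 + 12r^2)(5 - 2q - 5r)    [combine like terms]
= 250pq - 100pq^2 - 250pqr - 10qr + 4q^2r + 10qr^2 - 120q^2 + 48q^3 + 120q^2r + 220q - 88q^2 - 220qr - 120p^2 + 48p^2q + 120p^2r + 60pr - 24pqr - 60pr^2 - 305p + 122pq + 305pr - 175r + 70qr + 175r^2 + 40 - 16q - 40r + 60r^2 - 24qr^2 - 60r^3    [distributive law]
= 372pq - 100pq^2 - 274pqr - 160qr + 124q^2r - 14qr^2 - 208q^2 + 48q^3 + 204q - 120p^2 + 48p^2q + 120p^2r + 365pr - 60pr^2 - 305p - 215r + 235r^2 + 40 - 60r^3    [combine like terms]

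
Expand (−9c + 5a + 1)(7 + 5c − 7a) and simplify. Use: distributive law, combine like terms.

(−9c + 5a + 1)(7 + 5c − 7a)
= −63c − 45c^2 + 63ac + 35a + 25ac − 35a^2 + 7 + 5c − 7a    [distributive law]
= −58c − 45c^2 + 88ac + 28a − 35a^2 + 7    [combine like terms]

−58c − 45c^2 + 88ac + 28a − 35a^2 + 7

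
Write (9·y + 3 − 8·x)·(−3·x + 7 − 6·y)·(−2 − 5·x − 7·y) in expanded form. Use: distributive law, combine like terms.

188·x·y − 273·x²·y + 123·x·y² − 237·y − 207·y² + 378·y³ + 25·x + 277·x² − 42 − 120·x³

(9·y + 3 − 8·x)·(−3·x + 7 − 6·y)·(−2 − 5·x − 7·y)
= (−27·x·y + 63·y − 54·y² − 9·x + 21 − 18·y + 24·x² − 56·x + 48·x·y)·(−2 − 5·x − 7·y)    [distributive law]
= (21·x·y + 45·y − 54·y² − 65·x + 21 + 24·x²)·(−2 − 5·x − 7·y)    [combine like terms]
= −42·x·y − 105·x²·y − 147·x·y² − 90·y − 225·x·y − 315·y² + 108·y² + 270·x·y² + 378·y³ + 130·x + 325·x² + 455·x·y − 42 − 105·x − 147·y − 48·x² − 120·x³ − 168·x²·y    [distributive law]
= 188·x·y − 273·x²·y + 123·x·y² − 237·y − 207·y² + 378·y³ + 25·x + 277·x² − 42 − 120·x³    [combine like terms]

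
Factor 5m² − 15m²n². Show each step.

5m²(1 − 3n²)

5m² − 15m²n²
= 5(m² − 3m²n²)    [factor out 5]
= 5m²(1 − 3n²)    [factor out m²]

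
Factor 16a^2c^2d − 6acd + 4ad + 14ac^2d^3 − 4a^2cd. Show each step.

16a^2c^2d − 6acd + 4ad + 14ac^2d^3 − 4a^2cd
= 2(8a^2c^2d − 3acd + 2ad + 7ac^2d^3 − 2a^2cd)    [factor out 2]
= 2ad(8ac^2 − 3c + 2 + 7c^2d^2 − 2ac)    [factor out ad]

2ad(8ac^2 − 3c + 2 + 7c^2d^2 − 2ac)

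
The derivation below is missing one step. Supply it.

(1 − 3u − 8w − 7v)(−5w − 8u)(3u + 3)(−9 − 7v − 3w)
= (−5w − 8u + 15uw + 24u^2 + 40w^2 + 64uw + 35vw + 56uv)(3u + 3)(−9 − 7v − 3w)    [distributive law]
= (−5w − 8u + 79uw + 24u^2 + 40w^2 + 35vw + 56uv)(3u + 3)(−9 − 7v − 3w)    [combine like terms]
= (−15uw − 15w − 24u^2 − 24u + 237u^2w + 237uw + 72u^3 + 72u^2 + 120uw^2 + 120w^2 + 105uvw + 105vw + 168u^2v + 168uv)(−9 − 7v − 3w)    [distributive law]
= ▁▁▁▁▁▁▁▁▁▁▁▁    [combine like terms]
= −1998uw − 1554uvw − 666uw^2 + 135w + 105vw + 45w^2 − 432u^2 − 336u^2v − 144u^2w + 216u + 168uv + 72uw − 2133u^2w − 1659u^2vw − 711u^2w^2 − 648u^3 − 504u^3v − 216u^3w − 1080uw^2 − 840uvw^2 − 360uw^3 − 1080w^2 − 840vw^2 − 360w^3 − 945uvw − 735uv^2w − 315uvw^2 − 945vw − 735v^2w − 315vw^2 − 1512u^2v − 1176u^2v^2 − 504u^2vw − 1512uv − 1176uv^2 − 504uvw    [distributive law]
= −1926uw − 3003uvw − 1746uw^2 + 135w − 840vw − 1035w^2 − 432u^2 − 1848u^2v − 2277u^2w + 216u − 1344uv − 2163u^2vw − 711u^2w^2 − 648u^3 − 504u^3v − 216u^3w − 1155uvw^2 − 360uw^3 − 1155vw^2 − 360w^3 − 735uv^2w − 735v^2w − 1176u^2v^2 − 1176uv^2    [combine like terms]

After combine like terms, the bracketed line is:

(222uw − 15w + 48u^2 − 24u + 237u^2w + 72u^3 + 120uw^2 + 120w^2 + 105uvw + 105vw + 168u^2v + 168uv)(−9 − 7v − 3w)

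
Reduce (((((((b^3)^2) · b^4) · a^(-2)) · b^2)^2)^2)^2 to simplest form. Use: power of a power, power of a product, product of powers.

a^(-16)·b^96

(((((((b^3)^2) · b^4) · a^(-2)) · b^2)^2)^2)^2
= ((((((b^3)^2) · b^4) · a^(-2)) · b^2)^2)^4    [power of a power]
= (((((b^3)^2) · b^4) · a^(-2)) · b^2)^8    [power of a power]
= (((((b^3)^2) · b^4) · a^(-2))^8) · ((b^2)^8)    [power of a product]
= (((((b^3)^2) · b^4)^8) · ((a^(-2))^8)) · ((b^2)^8)    [power of a product]
= (((((b^3)^2)^8) · ((b^4)^8)) · ((a^(-2))^8)) · ((b^2)^8)    [power of a product]
= ((((b^3)^16) · ((b^4)^8)) · ((a^(-2))^8)) · ((b^2)^8)    [power of a power]
= ((b^48 · ((b^4)^8)) · ((a^(-2))^8)) · ((b^2)^8)    [power of a power]
= ((b^48 · b^32) · ((a^(-2))^8)) · ((b^2)^8)    [power of a power]
= (b^80 · ((a^(-2))^8)) · ((b^2)^8)    [product of powers]
= (b^80 · a^(-16)) · ((b^2)^8)    [power of a power]
= (b^80 · a^(-16)) · b^16    [power of a power]
= a^(-16)·b^96    [product of powers]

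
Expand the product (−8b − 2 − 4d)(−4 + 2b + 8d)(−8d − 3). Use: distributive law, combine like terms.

−8bd − 84b + 128b^2d + 48b^2 + 576bd^2 − 64d − 24 + 256d^3 + 96d^2

(−8b − 2 − 4d)(−4 + 2b + 8d)(−8d − 3)
= (32b − 16b^2 − 64bd + 8 − 4b − 16d + 16d − 8bd − 32d^2)(−8d − 3)    [distributive law]
= (28b − 16b^2 − 72bd + 8 − 32d^2)(−8d − 3)    [combine like terms]
= −224bd − 84b + 128b^2d + 48b^2 + 576bd^2 + 216bd − 64d − 24 + 256d^3 + 96d^2    [distributive law]
= −8bd − 84b + 128b^2d + 48b^2 + 576bd^2 − 64d − 24 + 256d^3 + 96d^2    [combine like terms]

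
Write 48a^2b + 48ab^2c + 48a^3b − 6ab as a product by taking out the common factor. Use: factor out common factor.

6ab(8a + 8bc + 8a^2 − 1)

48a^2b + 48ab^2c + 48a^3b − 6ab
= 6(8a^2b + 8ab^2c + 8a^3b − ab)    [factor out 6]
= 6ab(8a + 8bc + 8a^2 − 1)    [factor out ab]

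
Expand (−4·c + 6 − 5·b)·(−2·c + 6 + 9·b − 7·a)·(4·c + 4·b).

32·c^3 − 72·b·c^2 − 144·c^2 − 48·b·c − 284·b^2·c + 112·a·c^2 + 252·a·b·c + 144·c + 144·b + 96·b^2 − 168·a·c − 168·a·b − 180·b^3 + 140·a·b^2

(−4·c + 6 − 5·b)·(−2·c + 6 + 9·b − 7·a)·(4·c + 4·b)
= (8·c^2 − 24·c − 36·b·c + 28·a·c − 12·c + 36 + 54·b − 42·a + 10·b·c − 30·b − 45·b^2 + 35·a·b)·(4·c + 4·b)    [distributive law]
= (8·c^2 − 36·c − 26·b·c + 28·a·c + 36 + 24·b − 42·a − 45·b^2 + 35·a·b)·(4·c + 4·b)    [combine like terms]
= 32·c^3 + 32·b·c^2 − 144·c^2 − 144·b·c − 104·b·c^2 − 104·b^2·c + 112·a·c^2 + 112·a·b·c + 144·c + 144·b + 96·b·c + 96·b^2 − 168·a·c − 168·a·b − 180·b^2·c − 180·b^3 + 140·a·b·c + 140·a·b^2    [distributive law]
= 32·c^3 − 72·b·c^2 − 144·c^2 − 48·b·c − 284·b^2·c + 112·a·c^2 + 252·a·b·c + 144·c + 144·b + 96·b^2 − 168·a·c − 168·a·b − 180·b^3 + 140·a·b^2    [combine like terms]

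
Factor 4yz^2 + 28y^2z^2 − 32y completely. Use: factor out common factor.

4y(z^2 + 7yz^2 − 8)

4yz^2 + 28y^2z^2 − 32y
= 4(yz^2 + 7y^2z^2 − 8y)    [factor out 4]
= 4y(z^2 + 7yz^2 − 8)    [factor out y]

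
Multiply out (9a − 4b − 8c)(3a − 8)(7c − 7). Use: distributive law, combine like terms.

189a^2c − 189a^2 − 336ac + 504a − 84abc + 84ab + 224bc − 224b − 168ac^2 + 448c^2 − 448c

(9a − 4b − 8c)(3a − 8)(7c − 7)
= (27a^2 − 72a − 12ab + 32b − 24ac + 64c)(7c − 7)    [distributive law]
= 189a^2c − 189a^2 − 504ac + 504a − 84abc + 84ab + 224bc − 224b − 168ac^2 + 168ac + 448c^2 − 448c    [distributive law]
= 189a^2c − 189a^2 − 336ac + 504a − 84abc + 84ab + 224bc − 224b − 168ac^2 + 448c^2 − 448c    [combine like terms]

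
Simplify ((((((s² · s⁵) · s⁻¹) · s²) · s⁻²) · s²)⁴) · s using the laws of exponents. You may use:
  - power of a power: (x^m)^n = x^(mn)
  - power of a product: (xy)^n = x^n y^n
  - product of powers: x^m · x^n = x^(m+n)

((((((s² · s⁵) · s⁻¹) · s²) · s⁻²) · s²)⁴) · s
= ((((((s² · s⁵) · s⁻¹) · s²) · s⁻²)⁴) · ((s²)⁴)) · s    [power of a product]
= ((((((s² · s⁵) · s⁻¹) · s²)⁴) · ((s⁻²)⁴)) · ((s²)⁴)) · s    [power of a product]
= ((((((s² · s⁵) · s⁻¹)⁴) · ((s²)⁴)) · ((s⁻²)⁴)) · ((s²)⁴)) · s    [power of a product]
= ((((((s² · s⁵)⁴) · ((s⁻¹)⁴)) · ((s²)⁴)) · ((s⁻²)⁴)) · ((s²)⁴)) · s    [power of a product]
= (((((((s²)⁴) · ((s⁵)⁴)) · ((s⁻¹)⁴)) · ((s²)⁴)) · ((s⁻²)⁴)) · ((s²)⁴)) · s    [power of a product]
= (((((s⁸ · ((s⁵)⁴)) · ((s⁻¹)⁴)) · ((s²)⁴)) · ((s⁻²)⁴)) · ((s²)⁴)) · s    [power of a power]
= (((((s⁸ · s²⁰) · ((s⁻¹)⁴)) · ((s²)⁴)) · ((s⁻²)⁴)) · ((s²)⁴)) · s    [power of a power]
= ((((s²⁸ · ((s⁻¹)⁴)) · ((s²)⁴)) · ((s⁻²)⁴)) · ((s²)⁴)) · s    [product of powers]
= ((((s²⁸ · s⁻⁴) · ((s²)⁴)) · ((s⁻²)⁴)) · ((s²)⁴)) · s    [power of a power]
= (((s²⁴ · ((s²)⁴)) · ((s⁻²)⁴)) · ((s²)⁴)) · s    [product of powers]
= (((s²⁴ · s⁸) · ((s⁻²)⁴)) · ((s²)⁴)) · s    [power of a power]
= ((s³² · ((s⁻²)⁴)) · ((s²)⁴)) · s    [product of powers]
= ((s³² · s⁻⁸) · ((s²)⁴)) · s    [power of a power]
= (s²⁴ · ((s²)⁴)) · s    [product of powers]
= (s²⁴ · s⁸) · s    [power of a power]
= s³² · s    [product of powers]
= s³³    [product of powers]

s³³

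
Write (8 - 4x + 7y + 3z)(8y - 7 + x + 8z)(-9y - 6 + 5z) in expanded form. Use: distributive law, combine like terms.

(8 - 4x + 7y + 3z)(8y - 7 + x + 8z)(-9y - 6 + 5z)
= (64y - 56 + 8x + 64z - 32xy + 28x - 4x^2 - 32xz + 56y^2 - 49y + 7xy + 56yz + 24yz - 21z + 3xz + 24z^2)(-9y - 6 + 5z)    [distributive law]
= (15y - 56 + 36x + 43z - 25xy - 4x^2 - 29xz + 56y^2 + 80yz + 24z^2)(-9y - 6 + 5z)    [combine like terms]
= -135y^2 - 90y + 75yz + 504y + 336 - 280z - 324xy - 216x + 180xz - 387yz - 258z + 215z^2 + 225xy^2 + 150xy - 125xyz + 36x^2y + 24x^2 - 20x^2z + 261xyz + 174xz - 145xz^2 - 504y^3 - 336y^2 + 280y^2z - 720y^2z - 480yz + 400yz^2 - 216yz^2 - 144z^2 + 120z^3    [distributive law]
= -471y^2 + 414y - 792yz + 336 - 538z - 174xy - 216x + 354xz + 71z^2 + 225xy^2 + 136xyz + 36x^2y + 24x^2 - 20x^2z - 145xz^2 - 504y^3 - 440y^2z + 184yz^2 + 120z^3    [combine like terms]

-471y^2 + 414y - 792yz + 336 - 538z - 174xy - 216x + 354xz + 71z^2 + 225xy^2 + 136xyz + 36x^2y + 24x^2 - 20x^2z - 145xz^2 - 504y^3 - 440y^2z + 184yz^2 + 120z^3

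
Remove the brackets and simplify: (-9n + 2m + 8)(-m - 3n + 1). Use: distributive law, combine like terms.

3mn + 27n² - 33n - 2m² - 6m + 8

(-9n + 2m + 8)(-m - 3n + 1)
= 9mn + 27n² - 9n - 2m² - 6mn + 2m - 8m - 24n + 8    [distributive law]
= 3mn + 27n² - 33n - 2m² - 6m + 8    [combine like terms]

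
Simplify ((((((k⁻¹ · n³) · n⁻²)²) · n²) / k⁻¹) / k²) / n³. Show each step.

k⁻³·n

((((((k⁻¹ · n³) · n⁻²)²) · n²) / k⁻¹) / k²) / n³
= ((((((k⁻¹ · n³)²) · ((n⁻²)²)) · n²) / k⁻¹) / k²) / n³    [power of a product]
= (((((((k⁻¹)²) · ((n³)²)) · ((n⁻²)²)) · n²) / k⁻¹) / k²) / n³    [power of a product]
= (((((k⁻² · ((n³)²)) · ((n⁻²)²)) · n²) / k⁻¹) / k²) / n³    [power of a power]
= (((((k⁻² · n⁶) · ((n⁻²)²)) · n²) / k⁻¹) / k²) / n³    [power of a power]
= (((((k⁻² · n⁶) · n⁻⁴) · n²) / k⁻¹) / k²) / n³    [power of a power]
= k⁻³·n    [quotient of powers; product of powers]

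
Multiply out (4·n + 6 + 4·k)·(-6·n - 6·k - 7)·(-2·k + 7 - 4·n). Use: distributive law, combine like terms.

(4·n + 6 + 4·k)·(-6·n - 6·k - 7)·(-2·k + 7 - 4·n)
= (-24·n^2 - 24·k·n - 28·n - 36·n - 36·k - 42 - 24·k·n - 24·k^2 - 28·k)·(-2·k + 7 - 4·n)    [distributive law]
= (-24·n^2 - 48·k·n - 64·n - 64·k - 42 - 24·k^2)·(-2·k + 7 - 4·n)    [combine like terms]
= 48·k·n^2 - 168·n^2 + 96·n^3 + 96·k^2·n - 336·k·n + 192·k·n^2 + 128·k·n - 448·n + 256·n^2 + 128·k^2 - 448·k + 256·k·n + 84·k - 294 + 168·n + 48·k^3 - 168·k^2 + 96·k^2·n    [distributive law]
= 240·k·n^2 + 88·n^2 + 96·n^3 + 192·k^2·n + 48·k·n - 280·n - 40·k^2 - 364·k - 294 + 48·k^3    [combine like terms]

240·k·n^2 + 88·n^2 + 96·n^3 + 192·k^2·n + 48·k·n - 280·n - 40·k^2 - 364·k - 294 + 48·k^3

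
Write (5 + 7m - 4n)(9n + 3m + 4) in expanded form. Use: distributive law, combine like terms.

29n + 43m + 20 + 51mn + 21m^2 - 36n^2

(5 + 7m - 4n)(9n + 3m + 4)
= 45n + 15m + 20 + 63mn + 21m^2 + 28m - 36n^2 - 12mn - 16n    [distributive law]
= 29n + 43m + 20 + 51mn + 21m^2 - 36n^2    [combine like terms]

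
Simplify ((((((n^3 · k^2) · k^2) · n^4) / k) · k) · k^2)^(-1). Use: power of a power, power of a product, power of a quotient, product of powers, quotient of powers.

((((((n^3 · k^2) · k^2) · n^4) / k) · k) · k^2)^(-1)
= ((((((n^3 · k^2) · k^2) · n^4) / k) · k)^(-1)) · ((k^2)^(-1))    [power of a product]
= ((((((n^3 · k^2) · k^2) · n^4) / k)^(-1)) · (k^(-1))) · ((k^2)^(-1))    [power of a product]
= ((((((n^3 · k^2) · k^2) · n^4)^(-1)) / (k^(-1))) · (k^(-1))) · ((k^2)^(-1))    [power of a quotient]
= ((((((n^3 · k^2) · k^2)^(-1)) · ((n^4)^(-1))) / (k^(-1))) · (k^(-1))) · ((k^2)^(-1))    [power of a product]
= ((((((n^3 · k^2)^(-1)) · ((k^2)^(-1))) · ((n^4)^(-1))) / (k^(-1))) · (k^(-1))) · ((k^2)^(-1))    [power of a product]
= (((((((n^3)^(-1)) · ((k^2)^(-1))) · ((k^2)^(-1))) · ((n^4)^(-1))) / (k^(-1))) · (k^(-1))) · ((k^2)^(-1))    [power of a product]
= (((((n^(-3) · ((k^2)^(-1))) · ((k^2)^(-1))) · ((n^4)^(-1))) / (k^(-1))) · (k^(-1))) · ((k^2)^(-1))    [power of a power]
= (((((n^(-3) · k^(-2)) · ((k^2)^(-1))) · ((n^4)^(-1))) / (k^(-1))) · (k^(-1))) · ((k^2)^(-1))    [power of a power]
= (((((n^(-3) · k^(-2)) · k^(-2)) · ((n^4)^(-1))) / (k^(-1))) · (k^(-1))) · ((k^2)^(-1))    [power of a power]
= (((((n^(-3) · k^(-2)) · k^(-2)) · n^(-4)) / (k^(-1))) · (k^(-1))) · ((k^2)^(-1))    [power of a power]
= (((((n^(-3) · k^(-2)) · k^(-2)) · n^(-4)) / k^(-1)) · k^(-1)) · k^(-2)    [power of a power]
= k^(-6)n^(-7)    [quotient of powers; product of powers]

k^(-6)n^(-7)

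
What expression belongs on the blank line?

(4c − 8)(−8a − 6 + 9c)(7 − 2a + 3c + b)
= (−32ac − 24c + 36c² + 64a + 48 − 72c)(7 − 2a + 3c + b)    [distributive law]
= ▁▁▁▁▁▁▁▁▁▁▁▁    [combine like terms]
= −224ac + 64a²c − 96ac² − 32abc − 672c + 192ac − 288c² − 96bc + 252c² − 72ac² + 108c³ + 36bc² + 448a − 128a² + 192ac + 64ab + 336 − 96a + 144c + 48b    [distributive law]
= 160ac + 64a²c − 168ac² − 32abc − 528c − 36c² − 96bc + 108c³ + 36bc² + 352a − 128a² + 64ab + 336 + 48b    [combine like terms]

Applying combine like terms to the line above:

(−32ac − 96c + 36c² + 64a + 48)(7 − 2a + 3c + b)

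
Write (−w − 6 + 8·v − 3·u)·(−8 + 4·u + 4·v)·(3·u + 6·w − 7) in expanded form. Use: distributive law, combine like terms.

(−w − 6 + 8·v − 3·u)·(−8 + 4·u + 4·v)·(3·u + 6·w − 7)
= (8·w − 4·u·w − 4·v·w + 48 − 24·u − 24·v − 64·v + 32·u·v + 32·v^2 + 24·u − 12·u^2 − 12·u·v)·(3·u + 6·w − 7)    [distributive law]
= (8·w − 4·u·w − 4·v·w + 48 − 88·v + 20·u·v + 32·v^2 − 12·u^2)·(3·u + 6·w − 7)    [combine like terms]
= 24·u·w + 48·w^2 − 56·w − 12·u^2·w − 24·u·w^2 + 28·u·w − 12·u·v·w − 24·v·w^2 + 28·v·w + 144·u + 288·w − 336 − 264·u·v − 528·v·w + 616·v + 60·u^2·v + 120·u·v·w − 140·u·v + 96·u·v^2 + 192·v^2·w − 224·v^2 − 36·u^3 − 72·u^2·w + 84·u^2    [distributive law]
= 52·u·w + 48·w^2 + 232·w − 84·u^2·w − 24·u·w^2 + 108·u·v·w − 24·v·w^2 − 500·v·w + 144·u − 336 − 404·u·v + 616·v + 60·u^2·v + 96·u·v^2 + 192·v^2·w − 224·v^2 − 36·u^3 + 84·u^2    [combine like terms]

52·u·w + 48·w^2 + 232·w − 84·u^2·w − 24·u·w^2 + 108·u·v·w − 24·v·w^2 − 500·v·w + 144·u − 336 − 404·u·v + 616·v + 60·u^2·v + 96·u·v^2 + 192·v^2·w − 224·v^2 − 36·u^3 + 84·u^2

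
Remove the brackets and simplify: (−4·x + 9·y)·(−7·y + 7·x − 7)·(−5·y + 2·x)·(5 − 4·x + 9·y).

(−4·x + 9·y)·(−7·y + 7·x − 7)·(−5·y + 2·x)·(5 − 4·x + 9·y)
= (28·x·y − 28·x² + 28·x − 63·y² + 63·x·y − 63·y)·(−5·y + 2·x)·(5 − 4·x + 9·y)    [distributive law]
= (91·x·y − 28·x² + 28·x − 63·y² − 63·y)·(−5·y + 2·x)·(5 − 4·x + 9·y)    [combine like terms]
= (−455·x·y² + 182·x²·y + 140·x²·y − 56·x³ − 140·x·y + 56·x² + 315·y³ − 126·x·y² + 315·y² − 126·x·y)·(5 − 4·x + 9·y)    [distributive law]
= (−581·x·y² + 322·x²·y − 56·x³ − 266·x·y + 56·x² + 315·y³ + 315·y²)·(5 − 4·x + 9·y)    [combine like terms]
= −2905·x·y² + 2324·x²·y² − 5229·x·y³ + 1610·x²·y − 1288·x³·y + 2898·x²·y² − 280·x³ + 224·x⁴ − 504·x³·y − 1330·x·y + 1064·x²·y − 2394·x·y² + 280·x² − 224·x³ + 504·x²·y + 1575·y³ − 1260·x·y³ + 2835·y⁴ + 1575·y² − 1260·x·y² + 2835·y³    [distributive law]
= −6559·x·y² + 5222·x²·y² − 6489·x·y³ + 3178·x²·y − 1792·x³·y − 504·x³ + 224·x⁴ − 1330·x·y + 280·x² + 4410·y³ + 2835·y⁴ + 1575·y²    [combine like terms]

−6559·x·y² + 5222·x²·y² − 6489·x·y³ + 3178·x²·y − 1792·x³·y − 504·x³ + 224·x⁴ − 1330·x·y + 280·x² + 4410·y³ + 2835·y⁴ + 1575·y²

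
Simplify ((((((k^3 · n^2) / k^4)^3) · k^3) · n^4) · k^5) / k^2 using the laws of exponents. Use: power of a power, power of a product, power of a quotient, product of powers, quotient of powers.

((((((k^3 · n^2) / k^4)^3) · k^3) · n^4) · k^5) / k^2
= ((((((k^3 · n^2)^3) / ((k^4)^3)) · k^3) · n^4) · k^5) / k^2    [power of a quotient]
= (((((((k^3)^3) · ((n^2)^3)) / ((k^4)^3)) · k^3) · n^4) · k^5) / k^2    [power of a product]
= (((((k^9 · ((n^2)^3)) / ((k^4)^3)) · k^3) · n^4) · k^5) / k^2    [power of a power]
= (((((k^9 · n^6) / ((k^4)^3)) · k^3) · n^4) · k^5) / k^2    [power of a power]
= (((((k^9 · n^6) / k^12) · k^3) · n^4) · k^5) / k^2    [power of a power]
= k^3·n^10    [quotient of powers; product of powers]

k^3·n^10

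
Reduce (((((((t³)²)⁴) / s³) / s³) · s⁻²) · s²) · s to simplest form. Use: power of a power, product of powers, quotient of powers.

(((((((t³)²)⁴) / s³) / s³) · s⁻²) · s²) · s
= ((((((t³)⁸) / s³) / s³) · s⁻²) · s²) · s    [power of a power]
= ((((t²⁴ / s³) / s³) · s⁻²) · s²) · s    [power of a power]
= s⁻⁵t²⁴    [quotient of powers; product of powers]

s⁻⁵t²⁴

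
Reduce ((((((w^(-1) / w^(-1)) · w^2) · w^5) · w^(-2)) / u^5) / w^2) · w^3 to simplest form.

((((((w^(-1) / w^(-1)) · w^2) · w^5) · w^(-2)) / u^5) / w^2) · w^3
= (((((w^0 · w^2) · w^5) · w^(-2)) / u^5) / w^2) · w^3    [quotient of powers]
= ((((w^2 · w^5) · w^(-2)) / u^5) / w^2) · w^3    [product of powers]
= (((w^7 · w^(-2)) / u^5) / w^2) · w^3    [product of powers]
= ((w^5 / u^5) / w^2) · w^3    [product of powers]
= u^(-5)w^6    [quotient of powers; product of powers]

u^(-5)w^6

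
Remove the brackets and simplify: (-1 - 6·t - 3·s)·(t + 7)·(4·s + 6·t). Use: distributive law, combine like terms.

-298·s·t - 258·t^2 - 28·s - 42·t - 42·s·t^2 - 36·t^3 - 12·s^2·t - 84·s^2

(-1 - 6·t - 3·s)·(t + 7)·(4·s + 6·t)
= (-t - 7 - 6·t^2 - 42·t - 3·s·t - 21·s)·(4·s + 6·t)    [distributive law]
= (-43·t - 7 - 6·t^2 - 3·s·t - 21·s)·(4·s + 6·t)    [combine like terms]
= -172·s·t - 258·t^2 - 28·s - 42·t - 24·s·t^2 - 36·t^3 - 12·s^2·t - 18·s·t^2 - 84·s^2 - 126·s·t    [distributive law]
= -298·s·t - 258·t^2 - 28·s - 42·t - 42·s·t^2 - 36·t^3 - 12·s^2·t - 84·s^2    [combine like terms]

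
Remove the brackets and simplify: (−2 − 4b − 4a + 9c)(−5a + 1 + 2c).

6a − 2 + 5c + 20ab − 4b − 8bc + 20a^2 − 53ac + 18c^2

(−2 − 4b − 4a + 9c)(−5a + 1 + 2c)
= 10a − 2 − 4c + 20ab − 4b − 8bc + 20a^2 − 4a − 8ac − 45ac + 9c + 18c^2    [distributive law]
= 6a − 2 + 5c + 20ab − 4b − 8bc + 20a^2 − 53ac + 18c^2    [combine like terms]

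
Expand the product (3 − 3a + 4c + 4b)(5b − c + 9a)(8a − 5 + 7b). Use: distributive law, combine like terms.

204ab − 75b + 5b^2 − 219ac + 15c − 101bc + 351a^2 − 135a − 21a^2b + 307ab^2 + 312a^2c + 401abc − 216a^3 + 112b^2c − 32ac^2 + 20c^2 − 28bc^2 + 140b^3

(3 − 3a + 4c + 4b)(5b − c + 9a)(8a − 5 + 7b)
= (15b − 3c + 27a − 15ab + 3ac − 27a^2 + 20bc − 4c^2 + 36ac + 20b^2 − 4bc + 36ab)(8a − 5 + 7b)    [distributive law]
= (15b − 3c + 27a + 21ab + 39ac − 27a^2 + 16bc − 4c^2 + 20b^2)(8a − 5 + 7b)    [combine like terms]
= 120ab − 75b + 105b^2 − 24ac + 15c − 21bc + 216a^2 − 135a + 189ab + 168a^2b − 105ab + 147ab^2 + 312a^2c − 195ac + 273abc − 216a^3 + 135a^2 − 189a^2b + 128abc − 80bc + 112b^2c − 32ac^2 + 20c^2 − 28bc^2 + 160ab^2 − 100b^2 + 140b^3    [distributive law]
= 204ab − 75b + 5b^2 − 219ac + 15c − 101bc + 351a^2 − 135a − 21a^2b + 307ab^2 + 312a^2c + 401abc − 216a^3 + 112b^2c − 32ac^2 + 20c^2 − 28bc^2 + 140b^3    [combine like terms]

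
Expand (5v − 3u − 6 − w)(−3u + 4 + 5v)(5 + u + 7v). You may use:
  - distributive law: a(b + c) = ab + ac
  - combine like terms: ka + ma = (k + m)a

(5v − 3u − 6 − w)(−3u + 4 + 5v)(5 + u + 7v)
= (−15uv + 20v + 25v^2 + 9u^2 − 12u − 15uv + 18u − 24 − 30v + 3uw − 4w − 5vw)(5 + u + 7v)    [distributive law]
= (−30uv − 10v + 25v^2 + 9u^2 + 6u − 24 + 3uw − 4w − 5vw)(5 + u + 7v)    [combine like terms]
= −150uv − 30u^2v − 210uv^2 − 50v − 10uv − 70v^2 + 125v^2 + 25uv^2 + 175v^3 + 45u^2 + 9u^3 + 63u^2v + 30u + 6u^2 + 42uv − 120 − 24u − 168v + 15uw + 3u^2w + 21uvw − 20w − 4uw − 28vw − 25vw − 5uvw − 35v^2w    [distributive law]
= −118uv + 33u^2v − 185uv^2 − 218v + 55v^2 + 175v^3 + 51u^2 + 9u^3 + 6u − 120 + 11uw + 3u^2w + 16uvw − 20w − 53vw − 35v^2w    [combine like terms]

−118uv + 33u^2v − 185uv^2 − 218v + 55v^2 + 175v^3 + 51u^2 + 9u^3 + 6u − 120 + 11uw + 3u^2w + 16uvw − 20w − 53vw − 35v^2w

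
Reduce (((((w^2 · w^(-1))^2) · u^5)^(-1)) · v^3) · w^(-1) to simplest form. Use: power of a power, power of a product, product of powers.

u^(-5)v^3w^(-3)

(((((w^2 · w^(-1))^2) · u^5)^(-1)) · v^3) · w^(-1)
= (((((w^2 · w^(-1))^2)^(-1)) · ((u^5)^(-1))) · v^3) · w^(-1)    [power of a product]
= ((((w^2 · w^(-1))^(-2)) · ((u^5)^(-1))) · v^3) · w^(-1)    [power of a power]
= (((((w^2)^(-2)) · ((w^(-1))^(-2))) · ((u^5)^(-1))) · v^3) · w^(-1)    [power of a product]
= (((w^(-4) · ((w^(-1))^(-2))) · ((u^5)^(-1))) · v^3) · w^(-1)    [power of a power]
= (((w^(-4) · w^2) · ((u^5)^(-1))) · v^3) · w^(-1)    [power of a power]
= ((w^(-2) · ((u^5)^(-1))) · v^3) · w^(-1)    [product of powers]
= ((w^(-2) · u^(-5)) · v^3) · w^(-1)    [power of a power]
= u^(-5)v^3w^(-3)    [product of powers]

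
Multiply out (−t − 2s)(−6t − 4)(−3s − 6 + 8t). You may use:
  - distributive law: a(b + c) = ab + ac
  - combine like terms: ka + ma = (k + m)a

(−t − 2s)(−6t − 4)(−3s − 6 + 8t)
= (6t^2 + 4t + 12st + 8s)(−3s − 6 + 8t)    [distributive law]
= −18st^2 − 36t^2 + 48t^3 − 12st − 24t + 32t^2 − 36s^2t − 72st + 96st^2 − 24s^2 − 48s + 64st    [distributive law]
= 78st^2 − 4t^2 + 48t^3 − 20st − 24t − 36s^2t − 24s^2 − 48s    [combine like terms]

78st^2 − 4t^2 + 48t^3 − 20st − 24t − 36s^2t − 24s^2 − 48s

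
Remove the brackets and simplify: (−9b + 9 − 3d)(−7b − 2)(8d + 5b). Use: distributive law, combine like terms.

609b^2d + 315b^3 − 330bd − 225b^2 − 144d − 90b + 168bd^2 + 48d^2

(−9b + 9 − 3d)(−7b − 2)(8d + 5b)
= (63b^2 + 18b − 63b − 18 + 21bd + 6d)(8d + 5b)    [distributive law]
= (63b^2 − 45b − 18 + 21bd + 6d)(8d + 5b)    [combine like terms]
= 504b^2d + 315b^3 − 360bd − 225b^2 − 144d − 90b + 168bd^2 + 105b^2d + 48d^2 + 30bd    [distributive law]
= 609b^2d + 315b^3 − 330bd − 225b^2 − 144d − 90b + 168bd^2 + 48d^2    [combine like terms]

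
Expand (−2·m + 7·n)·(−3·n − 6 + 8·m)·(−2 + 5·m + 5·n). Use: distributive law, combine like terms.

−274·m·n + 230·m²·n + 205·m·n² − 24·m + 92·m² − 80·m³ − 168·n² − 105·n³ + 84·n

(−2·m + 7·n)·(−3·n − 6 + 8·m)·(−2 + 5·m + 5·n)
= (6·m·n + 12·m − 16·m² − 21·n² − 42·n + 56·m·n)·(−2 + 5·m + 5·n)    [distributive law]
= (62·m·n + 12·m − 16·m² − 21·n² − 42·n)·(−2 + 5·m + 5·n)    [combine like terms]
= −124·m·n + 310·m²·n + 310·m·n² − 24·m + 60·m² + 60·m·n + 32·m² − 80·m³ − 80·m²·n + 42·n² − 105·m·n² − 105·n³ + 84·n − 210·m·n − 210·n²    [distributive law]
= −274·m·n + 230·m²·n + 205·m·n² − 24·m + 92·m² − 80·m³ − 168·n² − 105·n³ + 84·n    [combine like terms]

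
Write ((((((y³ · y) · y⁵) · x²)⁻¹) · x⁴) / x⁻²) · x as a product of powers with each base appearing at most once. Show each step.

x⁵·y⁻⁹

((((((y³ · y) · y⁵) · x²)⁻¹) · x⁴) / x⁻²) · x
= ((((((y³ · y) · y⁵)⁻¹) · ((x²)⁻¹)) · x⁴) / x⁻²) · x    [power of a product]
= ((((((y³ · y)⁻¹) · ((y⁵)⁻¹)) · ((x²)⁻¹)) · x⁴) / x⁻²) · x    [power of a product]
= (((((((y³)⁻¹) · (y⁻¹)) · ((y⁵)⁻¹)) · ((x²)⁻¹)) · x⁴) / x⁻²) · x    [power of a product]
= (((((y⁻³ · (y⁻¹)) · ((y⁵)⁻¹)) · ((x²)⁻¹)) · x⁴) / x⁻²) · x    [power of a power]
= ((((y⁻⁴ · ((y⁵)⁻¹)) · ((x²)⁻¹)) · x⁴) / x⁻²) · x    [product of powers]
= ((((y⁻⁴ · y⁻⁵) · ((x²)⁻¹)) · x⁴) / x⁻²) · x    [power of a power]
= (((y⁻⁹ · ((x²)⁻¹)) · x⁴) / x⁻²) · x    [product of powers]
= (((y⁻⁹ · x⁻²) · x⁴) / x⁻²) · x    [power of a power]
= x⁵·y⁻⁹    [quotient of powers; product of powers]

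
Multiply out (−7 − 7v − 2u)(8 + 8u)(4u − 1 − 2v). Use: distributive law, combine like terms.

−152u + 56 + 168v − 272u² − 24uv + 112v² − 192u²v + 112uv² − 64u³

(−7 − 7v − 2u)(8 + 8u)(4u − 1 − 2v)
= (−56 − 56u − 56v − 56uv − 16u − 16u²)(4u − 1 − 2v)    [distributive law]
= (−56 − 72u − 56v − 56uv − 16u²)(4u − 1 − 2v)    [combine like terms]
= −224u + 56 + 112v − 288u² + 72u + 144uv − 224uv + 56v + 112v² − 224u²v + 56uv + 112uv² − 64u³ + 16u² + 32u²v    [distributive law]
= −152u + 56 + 168v − 272u² − 24uv + 112v² − 192u²v + 112uv² − 64u³    [combine like terms]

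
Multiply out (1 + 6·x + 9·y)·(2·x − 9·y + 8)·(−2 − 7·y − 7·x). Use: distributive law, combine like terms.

−156·x − 719·x·y − 374·x^2 − 182·y − 279·y^2 − 16 + 168·x^2·y − 84·x^3 + 819·x·y^2 + 567·y^3

(1 + 6·x + 9·y)·(2·x − 9·y + 8)·(−2 − 7·y − 7·x)
= (2·x − 9·y + 8 + 12·x^2 − 54·x·y + 48·x + 18·x·y − 81·y^2 + 72·y)·(−2 − 7·y − 7·x)    [distributive law]
= (50·x + 63·y + 8 + 12·x^2 − 36·x·y − 81·y^2)·(−2 − 7·y − 7·x)    [combine like terms]
= −100·x − 350·x·y − 350·x^2 − 126·y − 441·y^2 − 441·x·y − 16 − 56·y − 56·x − 24·x^2 − 84·x^2·y − 84·x^3 + 72·x·y + 252·x·y^2 + 252·x^2·y + 162·y^2 + 567·y^3 + 567·x·y^2    [distributive law]
= −156·x − 719·x·y − 374·x^2 − 182·y − 279·y^2 − 16 + 168·x^2·y − 84·x^3 + 819·x·y^2 + 567·y^3    [combine like terms]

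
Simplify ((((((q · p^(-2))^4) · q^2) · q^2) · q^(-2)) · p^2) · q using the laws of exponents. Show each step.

((((((q · p^(-2))^4) · q^2) · q^2) · q^(-2)) · p^2) · q
= ((((((q^4) · ((p^(-2))^4)) · q^2) · q^2) · q^(-2)) · p^2) · q    [power of a product]
= (((((q^4 · p^(-8)) · q^2) · q^2) · q^(-2)) · p^2) · q    [power of a power]
= p^(-6)·q^7    [product of powers]

p^(-6)·q^7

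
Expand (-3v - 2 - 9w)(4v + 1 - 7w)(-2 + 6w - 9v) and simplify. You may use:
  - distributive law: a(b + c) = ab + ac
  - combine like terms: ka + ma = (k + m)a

123v^2 + 63v^2w + 108v^3 + 40v - 81vw - 657vw^2 + 4 - 22w - 96w^2 + 378w^3

(-3v - 2 - 9w)(4v + 1 - 7w)(-2 + 6w - 9v)
= (-12v^2 - 3v + 21vw - 8v - 2 + 14w - 36vw - 9w + 63w^2)(-2 + 6w - 9v)    [distributive law]
= (-12v^2 - 11v - 15vw - 2 + 5w + 63w^2)(-2 + 6w - 9v)    [combine like terms]
= 24v^2 - 72v^2w + 108v^3 + 22v - 66vw + 99v^2 + 30vw - 90vw^2 + 135v^2w + 4 - 12w + 18v - 10w + 30w^2 - 45vw - 126w^2 + 378w^3 - 567vw^2    [distributive law]
= 123v^2 + 63v^2w + 108v^3 + 40v - 81vw - 657vw^2 + 4 - 22w - 96w^2 + 378w^3    [combine like terms]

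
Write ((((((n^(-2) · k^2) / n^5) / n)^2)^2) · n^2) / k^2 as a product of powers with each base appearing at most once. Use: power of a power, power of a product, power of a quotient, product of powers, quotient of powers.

k^6n^(-30)

((((((n^(-2) · k^2) / n^5) / n)^2)^2) · n^2) / k^2
= (((((n^(-2) · k^2) / n^5) / n)^4) · n^2) / k^2    [power of a power]
= (((((n^(-2) · k^2) / n^5)^4) / (n^4)) · n^2) / k^2    [power of a quotient]
= (((((n^(-2) · k^2)^4) / ((n^5)^4)) / (n^4)) · n^2) / k^2    [power of a quotient]
= ((((((n^(-2))^4) · ((k^2)^4)) / ((n^5)^4)) / (n^4)) · n^2) / k^2    [power of a product]
= ((((n^(-8) · ((k^2)^4)) / ((n^5)^4)) / (n^4)) · n^2) / k^2    [power of a power]
= ((((n^(-8) · k^8) / ((n^5)^4)) / (n^4)) · n^2) / k^2    [power of a power]
= ((((n^(-8) · k^8) / n^20) / (n^4)) · n^2) / k^2    [power of a power]
= k^6n^(-30)    [quotient of powers; product of powers]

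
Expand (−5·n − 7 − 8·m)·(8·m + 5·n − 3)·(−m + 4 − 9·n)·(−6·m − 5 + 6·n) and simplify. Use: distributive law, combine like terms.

−3552·m^3·n − 4552·m^2·n − 534·m^2·n^2 + 780·m·n − 4277·m·n^2 + 3120·m·n^3 − 2014·n^2 − 645·n^3 + 1350·n^4 + 1849·n + 1024·m^3 + 2014·m^2 + 241·m − 420 − 384·m^4

(−5·n − 7 − 8·m)·(8·m + 5·n − 3)·(−m + 4 − 9·n)·(−6·m − 5 + 6·n)
= (−40·m·n − 25·n^2 + 15·n − 56·m − 35·n + 21 − 64·m^2 − 40·m·n + 24·m)·(−m + 4 − 9·n)·(−6·m − 5 + 6·n)    [distributive law]
= (−80·m·n − 25·n^2 − 20·n − 32·m + 21 − 64·m^2)·(−m + 4 − 9·n)·(−6·m − 5 + 6·n)    [combine like terms]
= (80·m^2·n − 320·m·n + 720·m·n^2 + 25·m·n^2 − 100·n^2 + 225·n^3 + 20·m·n − 80·n + 180·n^2 + 32·m^2 − 128·m + 288·m·n − 21·m + 84 − 189·n + 64·m^3 − 256·m^2 + 576·m^2·n)·(−6·m − 5 + 6·n)    [distributive law]
= (656·m^2·n − 12·m·n + 745·m·n^2 + 80·n^2 + 225·n^3 − 269·n − 224·m^2 − 149·m + 84 + 64·m^3)·(−6·m − 5 + 6·n)    [combine like terms]
= −3936·m^3·n − 3280·m^2·n + 3936·m^2·n^2 + 72·m^2·n + 60·m·n − 72·m·n^2 − 4470·m^2·n^2 − 3725·m·n^2 + 4470·m·n^3 − 480·m·n^2 − 400·n^2 + 480·n^3 − 1350·m·n^3 − 1125·n^3 + 1350·n^4 + 1614·m·n + 1345·n − 1614·n^2 + 1344·m^3 + 1120·m^2 − 1344·m^2·n + 894·m^2 + 745·m − 894·m·n − 504·m − 420 + 504·n − 384·m^4 − 320·m^3 + 384·m^3·n    [distributive law]
= −3552·m^3·n − 4552·m^2·n − 534·m^2·n^2 + 780·m·n − 4277·m·n^2 + 3120·m·n^3 − 2014·n^2 − 645·n^3 + 1350·n^4 + 1849·n + 1024·m^3 + 2014·m^2 + 241·m − 420 − 384·m^4    [combine like terms]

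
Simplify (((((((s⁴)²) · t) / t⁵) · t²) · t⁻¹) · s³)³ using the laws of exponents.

(((((((s⁴)²) · t) / t⁵) · t²) · t⁻¹) · s³)³
= (((((((s⁴)²) · t) / t⁵) · t²) · t⁻¹)³) · ((s³)³)    [power of a product]
= (((((((s⁴)²) · t) / t⁵) · t²)³) · ((t⁻¹)³)) · ((s³)³)    [power of a product]
= (((((((s⁴)²) · t) / t⁵)³) · ((t²)³)) · ((t⁻¹)³)) · ((s³)³)    [power of a product]
= (((((((s⁴)²) · t)³) / ((t⁵)³)) · ((t²)³)) · ((t⁻¹)³)) · ((s³)³)    [power of a quotient]
= (((((((s⁴)²)³) · (t³)) / ((t⁵)³)) · ((t²)³)) · ((t⁻¹)³)) · ((s³)³)    [power of a product]
= ((((((s⁴)⁶) · (t³)) / ((t⁵)³)) · ((t²)³)) · ((t⁻¹)³)) · ((s³)³)    [power of a power]
= ((((s²⁴ · (t³)) / ((t⁵)³)) · ((t²)³)) · ((t⁻¹)³)) · ((s³)³)    [power of a power]
= ((((s²⁴ · t³) / t¹⁵) · ((t²)³)) · ((t⁻¹)³)) · ((s³)³)    [power of a power]
= ((((s²⁴ · t³) / t¹⁵) · t⁶) · ((t⁻¹)³)) · ((s³)³)    [power of a power]
= ((((s²⁴ · t³) / t¹⁵) · t⁶) · t⁻³) · ((s³)³)    [power of a power]
= ((((s²⁴ · t³) / t¹⁵) · t⁶) · t⁻³) · s⁹    [power of a power]
= s³³t⁻⁹    [quotient of powers; product of powers]

s³³t⁻⁹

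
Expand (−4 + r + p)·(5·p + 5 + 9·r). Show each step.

−15·p − 20 − 31·r + 14·p·r + 9·r^2 + 5·p^2

(−4 + r + p)·(5·p + 5 + 9·r)
= −20·p − 20 − 36·r + 5·p·r + 5·r + 9·r^2 + 5·p^2 + 5·p + 9·p·r    [distributive law]
= −15·p − 20 − 31·r + 14·p·r + 9·r^2 + 5·p^2    [combine like terms]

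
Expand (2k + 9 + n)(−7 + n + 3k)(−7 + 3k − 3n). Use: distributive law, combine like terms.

(2k + 9 + n)(−7 + n + 3k)(−7 + 3k − 3n)
= (−14k + 2kn + 6k² − 63 + 9n + 27k − 7n + n² + 3kn)(−7 + 3k − 3n)    [distributive law]
= (13k + 5kn + 6k² − 63 + 2n + n²)(−7 + 3k − 3n)    [combine like terms]
= −91k + 39k² − 39kn − 35kn + 15k²n − 15kn² − 42k² + 18k³ − 18k²n + 441 − 189k + 189n − 14n + 6kn − 6n² − 7n² + 3kn² − 3n³    [distributive law]
= −280k − 3k² − 68kn − 3k²n − 12kn² + 18k³ + 441 + 175n − 13n² − 3n³    [combine like terms]

−280k − 3k² − 68kn − 3k²n − 12kn² + 18k³ + 441 + 175n − 13n² − 3n³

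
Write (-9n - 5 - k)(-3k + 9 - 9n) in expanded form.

36kn - 36n + 81n^2 + 6k - 45 + 3k^2

(-9n - 5 - k)(-3k + 9 - 9n)
= 27kn - 81n + 81n^2 + 15k - 45 + 45n + 3k^2 - 9k + 9kn    [distributive law]
= 36kn - 36n + 81n^2 + 6k - 45 + 3k^2    [combine like terms]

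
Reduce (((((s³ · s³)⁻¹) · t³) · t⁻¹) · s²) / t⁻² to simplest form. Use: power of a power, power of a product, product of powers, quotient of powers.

(((((s³ · s³)⁻¹) · t³) · t⁻¹) · s²) / t⁻²
= ((((((s³)⁻¹) · ((s³)⁻¹)) · t³) · t⁻¹) · s²) / t⁻²    [power of a product]
= ((((s⁻³ · ((s³)⁻¹)) · t³) · t⁻¹) · s²) / t⁻²    [power of a power]
= ((((s⁻³ · s⁻³) · t³) · t⁻¹) · s²) / t⁻²    [power of a power]
= (((s⁻⁶ · t³) · t⁻¹) · s²) / t⁻²    [product of powers]
= s⁻⁴t⁴    [quotient of powers; product of powers]

s⁻⁴t⁴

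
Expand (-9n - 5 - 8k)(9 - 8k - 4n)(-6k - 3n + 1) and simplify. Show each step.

(-9n - 5 - 8k)(9 - 8k - 4n)(-6k - 3n + 1)
= (-81n + 72kn + 36n^2 - 45 + 40k + 20n - 72k + 64k^2 + 32kn)(-6k - 3n + 1)    [distributive law]
= (-61n + 104kn + 36n^2 - 45 - 32k + 64k^2)(-6k - 3n + 1)    [combine like terms]
= 366kn + 183n^2 - 61n - 624k^2n - 312kn^2 + 104kn - 216kn^2 - 108n^3 + 36n^2 + 270k + 135n - 45 + 192k^2 + 96kn - 32k - 384k^3 - 192k^2n + 64k^2    [distributive law]
= 566kn + 219n^2 + 74n - 816k^2n - 528kn^2 - 108n^3 + 238k - 45 + 256k^2 - 384k^3    [combine like terms]

566kn + 219n^2 + 74n - 816k^2n - 528kn^2 - 108n^3 + 238k - 45 + 256k^2 - 384k^3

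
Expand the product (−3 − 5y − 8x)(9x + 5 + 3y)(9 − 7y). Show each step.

(−3 − 5y − 8x)(9x + 5 + 3y)(9 − 7y)
= (−27x − 15 − 9y − 45xy − 25y − 15y^2 − 72x^2 − 40x − 24xy)(9 − 7y)    [distributive law]
= (−67x − 15 − 34y − 69xy − 15y^2 − 72x^2)(9 − 7y)    [combine like terms]
= −603x + 469xy − 135 + 105y − 306y + 238y^2 − 621xy + 483xy^2 − 135y^2 + 105y^3 − 648x^2 + 504x^2y    [distributive law]
= −603x − 152xy − 135 − 201y + 103y^2 + 483xy^2 + 105y^3 − 648x^2 + 504x^2y    [combine like terms]

−603x − 152xy − 135 − 201y + 103y^2 + 483xy^2 + 105y^3 − 648x^2 + 504x^2y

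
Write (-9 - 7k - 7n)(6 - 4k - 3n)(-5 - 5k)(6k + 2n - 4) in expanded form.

(-9 - 7k - 7n)(6 - 4k - 3n)(-5 - 5k)(6k + 2n - 4)
= (-54 + 36k + 27n - 42k + 28k^2 + 21kn - 42n + 28kn + 21n^2)(-5 - 5k)(6k + 2n - 4)    [distributive law]
= (-54 - 6k - 15n + 28k^2 + 49kn + 21n^2)(-5 - 5k)(6k + 2n - 4)    [combine like terms]
= (270 + 270k + 30k + 30k^2 + 75n + 75kn - 140k^2 - 140k^3 - 245kn - 245k^2n - 105n^2 - 105kn^2)(6k + 2n - 4)    [distributive law]
= (270 + 300k - 110k^2 + 75n - 170kn - 140k^3 - 245k^2n - 105n^2 - 105kn^2)(6k + 2n - 4)    [combine like terms]
= 1620k + 540n - 1080 + 1800k^2 + 600kn - 1200k - 660k^3 - 220k^2n + 440k^2 + 450kn + 150n^2 - 300n - 1020k^2n - 340kn^2 + 680kn - 840k^4 - 280k^3n + 560k^3 - 1470k^3n - 490k^2n^2 + 980k^2n - 630kn^2 - 210n^3 + 420n^2 - 630k^2n^2 - 210kn^3 + 420kn^2    [distributive law]
= 420k + 240n - 1080 + 2240k^2 + 1730kn - 100k^3 - 260k^2n + 570n^2 - 550kn^2 - 840k^4 - 1750k^3n - 1120k^2n^2 - 210n^3 - 210kn^3    [combine like terms]

420k + 240n - 1080 + 2240k^2 + 1730kn - 100k^3 - 260k^2n + 570n^2 - 550kn^2 - 840k^4 - 1750k^3n - 1120k^2n^2 - 210n^3 - 210kn^3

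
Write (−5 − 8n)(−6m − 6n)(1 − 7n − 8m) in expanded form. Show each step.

30m − 402mn − 240m² + 30n − 162n² − 720mn² − 384m²n − 336n³

(−5 − 8n)(−6m − 6n)(1 − 7n − 8m)
= (30m + 30n + 48mn + 48n²)(1 − 7n − 8m)    [distributive law]
= 30m − 210mn − 240m² + 30n − 210n² − 240mn + 48mn − 336mn² − 384m²n + 48n² − 336n³ − 384mn²    [distributive law]
= 30m − 402mn − 240m² + 30n − 162n² − 720mn² − 384m²n − 336n³    [combine like terms]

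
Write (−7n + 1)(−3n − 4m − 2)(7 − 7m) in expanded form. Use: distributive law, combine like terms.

147n^2 − 147mn^2 + 119mn − 196m^2n + 77n − 14m + 28m^2 − 14

(−7n + 1)(−3n − 4m − 2)(7 − 7m)
= (21n^2 + 28mn + 14n − 3n − 4m − 2)(7 − 7m)    [distributive law]
= (21n^2 + 28mn + 11n − 4m − 2)(7 − 7m)    [combine like terms]
= 147n^2 − 147mn^2 + 196mn − 196m^2n + 77n − 77mn − 28m + 28m^2 − 14 + 14m    [distributive law]
= 147n^2 − 147mn^2 + 119mn − 196m^2n + 77n − 14m + 28m^2 − 14    [combine like terms]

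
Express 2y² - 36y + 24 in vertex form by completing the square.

2y² - 36y + 24
= 2(y² - 18y) + 24    [factor out 2 from the y-terms]
= 2(y² - 18y + 81 - 81) + 24    [add and subtract 81 inside the bracket]
= 2(y - 9)² - 162 + 24    [perfect-square identity]
= 2(y - 9)² - 138    [combine constants]

2(y - 9)² - 138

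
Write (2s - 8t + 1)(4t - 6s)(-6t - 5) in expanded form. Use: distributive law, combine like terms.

-336st^2 - 244st + 72s^2t + 60s^2 + 192t^3 + 136t^2 - 20t + 30s

(2s - 8t + 1)(4t - 6s)(-6t - 5)
= (8st - 12s^2 - 32t^2 + 48st + 4t - 6s)(-6t - 5)    [distributive law]
= (56st - 12s^2 - 32t^2 + 4t - 6s)(-6t - 5)    [combine like terms]
= -336st^2 - 280st + 72s^2t + 60s^2 + 192t^3 + 160t^2 - 24t^2 - 20t + 36st + 30s    [distributive law]
= -336st^2 - 244st + 72s^2t + 60s^2 + 192t^3 + 136t^2 - 20t + 30s    [combine like terms]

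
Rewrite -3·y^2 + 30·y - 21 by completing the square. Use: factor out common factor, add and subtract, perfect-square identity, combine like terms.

-3(y - 5)^2 + 54

-3·y^2 + 30·y - 21
= -3(y^2 - 10·y) - 21    [factor out -3 from the y-terms]
= -3(y^2 - 10·y + 25 - 25) - 21    [add and subtract 25 inside the bracket]
= -3(y - 5)^2 + 75 - 21    [perfect-square identity]
= -3(y - 5)^2 + 54    [combine constants]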